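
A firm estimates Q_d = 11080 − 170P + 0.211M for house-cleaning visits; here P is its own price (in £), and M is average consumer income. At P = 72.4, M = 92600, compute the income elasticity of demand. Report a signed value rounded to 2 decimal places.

1.07

At the given values, Q_d = 11080 − 170(72.4) + 0.211(92600) = 18310.6.
∂Q_d/∂M = 0.211.
E = (0.211) × (92600/18310.6) = 1.0670…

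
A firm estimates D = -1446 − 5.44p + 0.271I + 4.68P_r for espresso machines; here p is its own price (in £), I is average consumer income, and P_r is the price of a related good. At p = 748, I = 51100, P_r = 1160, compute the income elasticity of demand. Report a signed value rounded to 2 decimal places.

At the given values, D = -1446 − 5.44(748) + 0.271(51100) + 4.68(1160) = 13761.78.
∂D/∂I = 0.271.
E = (0.271) × (51100/13761.78) = 1.0062…

1.01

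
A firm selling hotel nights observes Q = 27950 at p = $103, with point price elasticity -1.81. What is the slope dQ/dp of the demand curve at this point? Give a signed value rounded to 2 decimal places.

Ed = (dQ/dp)·(p/Q) ⇒ dQ/dp = Ed·Q/p = (-1.81)·27950/103 = -491.1601…

-491.16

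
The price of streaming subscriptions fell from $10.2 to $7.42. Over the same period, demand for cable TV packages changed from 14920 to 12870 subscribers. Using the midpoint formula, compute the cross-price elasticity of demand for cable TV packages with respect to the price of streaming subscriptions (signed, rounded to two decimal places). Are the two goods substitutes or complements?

0.47; substitutes

%ΔQ_{cable TV packages} = (12870 − 14920)/avg = -2050/13895 = -0.147535…
%ΔP_{streaming subscriptions} = (7.42 − 10.2)/avg = -2.78/8.81 = -0.315550…
E_cross = (-2050/13895) / (-2.78/8.81) = 0.4675…
E_cross > 0 ⇒ the goods are substitutes.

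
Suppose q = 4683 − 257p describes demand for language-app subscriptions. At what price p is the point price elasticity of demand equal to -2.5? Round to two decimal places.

13.02

Ed = −257p/(4683 − 257p). Set this equal to -2.5:
257p = 2.5·(4683 − 257p) ⇒ 257p(1 + 2.5) = 2.5·4683
p = 2.5·4683 / (257·3.5) = 13.0155…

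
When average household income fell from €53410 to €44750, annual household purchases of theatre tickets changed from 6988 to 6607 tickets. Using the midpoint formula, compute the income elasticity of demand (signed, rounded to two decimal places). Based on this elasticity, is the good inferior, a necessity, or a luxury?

0.32; necessity

%ΔQ = (6607 − 6988)/[( 6988 + 6607)/2] = -381/6797.5 = -0.056050…
%ΔIncome = (44750 − 53410)/[( 53410 + 44750)/2] = -8660/49080 = -0.176446…
E_income = (-381/6797.5) / (-8660/49080) = 0.3176…
0 < E_income < 1 ⇒ normal good, necessity.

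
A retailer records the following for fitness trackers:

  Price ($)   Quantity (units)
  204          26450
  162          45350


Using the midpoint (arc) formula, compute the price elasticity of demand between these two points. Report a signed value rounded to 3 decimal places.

%ΔQ = (45350 − 26450) / [(26450 + 45350)/2] = 18900/35900 = 0.526462…
%ΔP = (162 − 204) / [(204 + 162)/2] = -42/183 = -0.229508…
Arc Ed = %ΔQ / %ΔP = (18900/35900) / (-42/183) = -2.29387…

-2.294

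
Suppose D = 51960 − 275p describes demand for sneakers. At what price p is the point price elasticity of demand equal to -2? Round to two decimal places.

Ed = −275p/(51960 − 275p). Set this equal to -2:
275p = 2·(51960 − 275p) ⇒ 275p(1 + 2) = 2·51960
p = 2·51960 / (275·3) = 125.9636…

125.96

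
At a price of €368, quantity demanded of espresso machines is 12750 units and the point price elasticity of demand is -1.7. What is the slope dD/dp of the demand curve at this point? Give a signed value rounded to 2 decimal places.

-58.90

Ed = (dD/dp)·(p/D) ⇒ dD/dp = Ed·D/p = (-1.7)·12750/368 = -58.8994…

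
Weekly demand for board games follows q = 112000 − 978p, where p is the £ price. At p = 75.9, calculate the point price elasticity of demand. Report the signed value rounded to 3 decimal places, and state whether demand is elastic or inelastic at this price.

-1.965; elastic

dq/dp = −978. At p = 75.9, q = 112000 − 978(75.9) = 37769.8.
Ed = (dq/dp)·(p/q) = −978 × (75.9/37769.8) = -1.96533…
|Ed| = 1.965 > 1, so demand is elastic.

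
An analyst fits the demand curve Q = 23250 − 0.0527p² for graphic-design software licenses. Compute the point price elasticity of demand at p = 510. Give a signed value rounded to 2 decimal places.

dQ/dp = −2·0.0527·p = -53.754. At p = 510, Q = 9542.73.
Ed = (dQ/dp)·(p/Q) = (-53.754) × (510/9542.73) = -2.8728…

-2.87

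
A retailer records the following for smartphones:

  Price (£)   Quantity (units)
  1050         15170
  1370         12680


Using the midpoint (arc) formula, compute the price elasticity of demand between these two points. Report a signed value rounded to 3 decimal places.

%ΔQ = (12680 − 15170) / [(15170 + 12680)/2] = -2490/13925 = -0.178815…
%ΔP = (1370 − 1050) / [(1050 + 1370)/2] = 320/1210 = 0.264462…
Arc Ed = %ΔQ / %ΔP = (-2490/13925) / (320/1210) = -0.67614…

-0.676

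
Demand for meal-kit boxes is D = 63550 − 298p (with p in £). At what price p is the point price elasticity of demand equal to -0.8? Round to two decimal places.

Ed = −298p/(63550 − 298p). Set this equal to -0.8:
298p = 0.8·(63550 − 298p) ⇒ 298p(1 + 0.8) = 0.8·63550
p = 0.8·63550 / (298·1.8) = 94.7800…

94.78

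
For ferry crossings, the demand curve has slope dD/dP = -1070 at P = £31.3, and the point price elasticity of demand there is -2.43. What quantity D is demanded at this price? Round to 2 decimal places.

Ed = (dD/dP)·(P/D) ⇒ D = (dD/dP)·P/Ed = (-1070)·31.3/(-2.43) = 13782.3045…

13782.30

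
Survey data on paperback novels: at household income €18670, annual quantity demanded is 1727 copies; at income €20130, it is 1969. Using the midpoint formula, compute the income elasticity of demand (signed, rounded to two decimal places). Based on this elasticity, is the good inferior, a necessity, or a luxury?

1.74; luxury

%ΔQ = (1969 − 1727)/[( 1727 + 1969)/2] = 242/1848 = 0.130952…
%ΔIncome = (20130 − 18670)/[( 18670 + 20130)/2] = 1460/19400 = 0.075257…
E_income = (242/1848) / (1460/19400) = 1.7400…
E_income > 1 ⇒ normal good, luxury.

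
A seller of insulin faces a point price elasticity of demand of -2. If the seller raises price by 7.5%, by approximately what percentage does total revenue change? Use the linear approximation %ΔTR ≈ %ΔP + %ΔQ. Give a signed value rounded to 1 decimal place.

-7.5%

%ΔQ ≈ Ed × %ΔP = (-2) × (+7.5%) = -15.0000%
%ΔTR ≈ %ΔP + %ΔQ = (+7.5%) + (-15.0000%) = -7.5000%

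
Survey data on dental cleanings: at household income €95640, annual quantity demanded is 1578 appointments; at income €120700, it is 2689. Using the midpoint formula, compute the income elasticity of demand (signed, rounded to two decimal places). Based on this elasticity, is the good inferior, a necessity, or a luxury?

%ΔQ = (2689 − 1578)/[( 1578 + 2689)/2] = 1111/2133.5 = 0.520740…
%ΔIncome = (120700 − 95640)/[( 95640 + 120700)/2] = 25060/108170 = 0.231672…
E_income = (1111/2133.5) / (25060/108170) = 2.2477…
E_income > 1 ⇒ normal good, luxury.

2.25; luxury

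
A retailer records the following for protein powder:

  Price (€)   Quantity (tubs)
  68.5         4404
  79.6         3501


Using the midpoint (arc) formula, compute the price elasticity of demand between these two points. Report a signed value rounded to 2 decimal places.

%ΔQ = (3501 − 4404) / [(4404 + 3501)/2] = -903/3952.5 = -0.228462…
%ΔP = (79.6 − 68.5) / [(68.5 + 79.6)/2] = 11.1/74.05 = 0.149898…
Arc Ed = %ΔQ / %ΔP = (-903/3952.5) / (11.1/74.05) = -1.5241…

-1.52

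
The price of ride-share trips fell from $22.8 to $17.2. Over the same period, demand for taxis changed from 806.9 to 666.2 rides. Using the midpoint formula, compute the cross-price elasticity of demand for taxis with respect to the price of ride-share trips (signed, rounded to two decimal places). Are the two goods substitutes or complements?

%ΔQ_{taxis} = (666.2 − 806.9)/avg = -140.7/736.55 = -0.191025…
%ΔP_{ride-share trips} = (17.2 − 22.8)/avg = -5.6/20 = -0.28
E_cross = (-140.7/736.55) / (-5.6/20) = 0.6822…
E_cross > 0 ⇒ the goods are substitutes.

0.68; substitutes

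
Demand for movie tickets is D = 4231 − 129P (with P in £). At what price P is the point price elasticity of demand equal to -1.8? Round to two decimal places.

Ed = −129P/(4231 − 129P). Set this equal to -1.8:
129P = 1.8·(4231 − 129P) ⇒ 129P(1 + 1.8) = 1.8·4231
P = 1.8·4231 / (129·2.8) = 21.0847…

21.08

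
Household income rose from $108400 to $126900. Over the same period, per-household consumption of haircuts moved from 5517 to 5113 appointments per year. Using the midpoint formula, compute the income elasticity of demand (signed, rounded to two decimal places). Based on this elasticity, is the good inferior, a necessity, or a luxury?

-0.48; inferior

%ΔQ = (5113 − 5517)/[( 5517 + 5113)/2] = -404/5315 = -0.076011…
%ΔIncome = (126900 − 108400)/[( 108400 + 126900)/2] = 18500/117650 = 0.157246…
E_income = (-404/5315) / (18500/117650) = -0.4833…
E_income < 0 ⇒ inferior good.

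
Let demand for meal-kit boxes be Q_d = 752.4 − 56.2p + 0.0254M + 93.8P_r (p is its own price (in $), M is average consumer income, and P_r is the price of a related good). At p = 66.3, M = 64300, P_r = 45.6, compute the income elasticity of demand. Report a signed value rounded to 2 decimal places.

At the given values, Q_d = 752.4 − 56.2(66.3) + 0.0254(64300) + 93.8(45.6) = 2936.84.
∂Q_d/∂M = 0.0254.
E = (0.0254) × (64300/2936.84) = 0.5561…

0.56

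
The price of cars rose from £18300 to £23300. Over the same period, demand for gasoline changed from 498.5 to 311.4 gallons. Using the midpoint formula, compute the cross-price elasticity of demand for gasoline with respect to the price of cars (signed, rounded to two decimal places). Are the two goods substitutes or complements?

%ΔQ_{gasoline} = (311.4 − 498.5)/avg = -187.1/404.95 = -0.462032…
%ΔP_{cars} = (23300 − 18300)/avg = 5000/20800 = 0.240384…
E_cross = (-187.1/404.95) / (5000/20800) = -1.9220…
E_cross < 0 ⇒ the goods are complements.

-1.92; complements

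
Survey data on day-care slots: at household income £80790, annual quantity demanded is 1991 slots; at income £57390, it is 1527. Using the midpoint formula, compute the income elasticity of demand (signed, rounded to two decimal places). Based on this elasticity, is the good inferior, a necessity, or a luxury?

%ΔQ = (1527 − 1991)/[( 1991 + 1527)/2] = -464/1759 = -0.263786…
%ΔIncome = (57390 − 80790)/[( 80790 + 57390)/2] = -23400/69090 = -0.338688…
E_income = (-464/1759) / (-23400/69090) = 0.7788…
0 < E_income < 1 ⇒ normal good, necessity.

0.78; necessity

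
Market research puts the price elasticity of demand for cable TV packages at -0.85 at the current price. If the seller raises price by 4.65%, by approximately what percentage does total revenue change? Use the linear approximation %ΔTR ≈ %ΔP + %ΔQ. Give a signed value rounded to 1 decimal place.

+0.7%

%ΔQ ≈ Ed × %ΔP = (-0.85) × (+4.65%) = -3.9525%
%ΔTR ≈ %ΔP + %ΔQ = (+4.65%) + (-3.9525%) = +0.6975%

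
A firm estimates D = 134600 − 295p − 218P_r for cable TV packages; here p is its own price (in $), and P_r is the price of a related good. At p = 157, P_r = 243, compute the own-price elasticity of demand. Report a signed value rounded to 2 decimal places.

-1.31

At the given values, D = 134600 − 295(157) − 218(243) = 35311.
∂D/∂p = −295.
E = (-295) × (157/35311) = -1.3116…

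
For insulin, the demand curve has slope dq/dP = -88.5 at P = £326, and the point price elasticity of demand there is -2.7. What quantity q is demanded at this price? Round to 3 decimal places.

Ed = (dq/dP)·(P/q) ⇒ q = (dq/dP)·P/Ed = (-88.5)·326/(-2.7) = 10685.55555…

10685.556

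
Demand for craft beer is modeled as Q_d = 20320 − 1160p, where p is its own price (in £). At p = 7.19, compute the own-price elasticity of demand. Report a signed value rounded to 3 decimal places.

-0.696

At the given values, Q_d = 20320 − 1160(7.19) = 11979.6.
∂Q_d/∂p = −1160.
E = (-1160) × (7.19/11979.6) = -0.69621…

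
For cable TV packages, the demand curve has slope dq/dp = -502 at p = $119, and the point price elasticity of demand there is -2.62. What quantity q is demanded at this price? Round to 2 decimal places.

Ed = (dq/dp)·(p/q) ⇒ q = (dq/dp)·p/Ed = (-502)·119/(-2.62) = 22800.7633…

22800.76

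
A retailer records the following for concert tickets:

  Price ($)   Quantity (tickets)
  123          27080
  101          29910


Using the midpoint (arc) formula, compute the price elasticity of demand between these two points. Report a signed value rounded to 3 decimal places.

%ΔQ = (29910 − 27080) / [(27080 + 29910)/2] = 2830/28495 = 0.099315…
%ΔP = (101 − 123) / [(123 + 101)/2] = -22/112 = -0.196428…
Arc Ed = %ΔQ / %ΔP = (2830/28495) / (-22/112) = -0.50560…

-0.506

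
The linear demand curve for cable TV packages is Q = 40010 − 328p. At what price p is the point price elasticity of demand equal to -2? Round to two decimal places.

81.32

Ed = −328p/(40010 − 328p). Set this equal to -2:
328p = 2·(40010 − 328p) ⇒ 328p(1 + 2) = 2·40010
p = 2·40010 / (328·3) = 81.3211…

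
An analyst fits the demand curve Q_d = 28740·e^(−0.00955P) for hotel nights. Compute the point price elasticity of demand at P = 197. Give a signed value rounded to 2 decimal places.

-1.88

dQ_d/dP = −0.00955·Q_d = -41.8244. At P = 197, Q_d = 4379.52.
Ed = (dQ_d/dP)·(P/Q_d) = (-41.8244) × (197/4379.52) = -1.8813…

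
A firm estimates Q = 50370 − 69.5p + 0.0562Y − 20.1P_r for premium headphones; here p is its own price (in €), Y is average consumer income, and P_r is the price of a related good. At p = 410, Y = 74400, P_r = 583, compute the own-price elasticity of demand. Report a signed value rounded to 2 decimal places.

At the given values, Q = 50370 − 69.5(410) + 0.0562(74400) − 20.1(583) = 14337.98.
∂Q/∂p = −69.5.
E = (-69.5) × (410/14337.98) = -1.9873…

-1.99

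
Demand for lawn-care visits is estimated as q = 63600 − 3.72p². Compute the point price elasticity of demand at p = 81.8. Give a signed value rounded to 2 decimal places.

-1.29

dq/dp = −2·3.72·p = -608.592. At p = 81.8, q = 38708.5872.
Ed = (dq/dp)·(p/q) = (-608.592) × (81.8/38708.5872) = -1.2860…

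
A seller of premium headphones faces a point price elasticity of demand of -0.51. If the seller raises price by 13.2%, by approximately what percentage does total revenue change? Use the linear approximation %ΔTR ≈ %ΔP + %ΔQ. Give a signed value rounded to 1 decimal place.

%ΔQ ≈ Ed × %ΔP = (-0.51) × (+13.2%) = -6.7320%
%ΔTR ≈ %ΔP + %ΔQ = (+13.2%) + (-6.7320%) = +6.4680%

+6.5%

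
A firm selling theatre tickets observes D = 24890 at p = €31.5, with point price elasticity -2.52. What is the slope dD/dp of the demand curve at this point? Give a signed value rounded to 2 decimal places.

Ed = (dD/dp)·(p/D) ⇒ dD/dp = Ed·D/p = (-2.52)·24890/31.5 = -1991.2

-1991.20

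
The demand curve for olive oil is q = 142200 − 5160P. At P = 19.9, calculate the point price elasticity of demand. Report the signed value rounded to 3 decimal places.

dq/dP = −5160. At P = 19.9, q = 142200 − 5160(19.9) = 39516.
Ed = (dq/dP)·(P/q) = −5160 × (19.9/39516) = -2.59854…

-2.599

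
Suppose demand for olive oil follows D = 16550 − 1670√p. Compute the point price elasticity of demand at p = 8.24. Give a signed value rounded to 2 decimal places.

-0.20

dD/dp = −1670/(2√p) = -290.886. At p = 8.24, D = 11756.2.
Ed = (dD/dp)·(p/D) = (-290.886) × (8.24/11756.2) = -0.2038…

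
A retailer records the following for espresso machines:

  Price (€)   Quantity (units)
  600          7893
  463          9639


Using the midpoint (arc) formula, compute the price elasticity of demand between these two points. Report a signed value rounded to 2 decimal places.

%ΔQ = (9639 − 7893) / [(7893 + 9639)/2] = 1746/8766 = 0.199178…
%ΔP = (463 − 600) / [(600 + 463)/2] = -137/531.5 = -0.257761…
Arc Ed = %ΔQ / %ΔP = (1746/8766) / (-137/531.5) = -0.7727…

-0.77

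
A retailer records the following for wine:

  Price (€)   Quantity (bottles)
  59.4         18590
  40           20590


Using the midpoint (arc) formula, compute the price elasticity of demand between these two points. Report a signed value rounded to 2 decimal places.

%ΔQ = (20590 − 18590) / [(18590 + 20590)/2] = 2000/19590 = 0.102092…
%ΔP = (40 − 59.4) / [(59.4 + 40)/2] = -19.4/49.7 = -0.390342…
Arc Ed = %ΔQ / %ΔP = (2000/19590) / (-19.4/49.7) = -0.2615…

-0.26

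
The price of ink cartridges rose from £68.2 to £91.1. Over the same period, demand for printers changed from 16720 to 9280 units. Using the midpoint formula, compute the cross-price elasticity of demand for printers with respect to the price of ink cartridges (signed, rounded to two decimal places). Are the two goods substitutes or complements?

-1.99; complements

%ΔQ_{printers} = (9280 − 16720)/avg = -7440/13000 = -0.572307…
%ΔP_{ink cartridges} = (91.1 − 68.2)/avg = 22.9/79.65 = 0.287507…
E_cross = (-7440/13000) / (22.9/79.65) = -1.9905…
E_cross < 0 ⇒ the goods are complements.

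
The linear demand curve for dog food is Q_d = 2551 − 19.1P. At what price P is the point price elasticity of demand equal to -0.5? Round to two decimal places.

Ed = −19.1P/(2551 − 19.1P). Set this equal to -0.5:
19.1P = 0.5·(2551 − 19.1P) ⇒ 19.1P(1 + 0.5) = 0.5·2551
P = 0.5·2551 / (19.1·1.5) = 44.5200…

44.52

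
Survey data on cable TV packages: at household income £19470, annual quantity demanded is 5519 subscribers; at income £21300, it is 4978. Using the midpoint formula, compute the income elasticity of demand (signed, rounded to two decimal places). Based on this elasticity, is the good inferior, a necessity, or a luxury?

-1.15; inferior

%ΔQ = (4978 − 5519)/[( 5519 + 4978)/2] = -541/5248.5 = -0.103077…
%ΔIncome = (21300 − 19470)/[( 19470 + 21300)/2] = 1830/20385 = 0.089771…
E_income = (-541/5248.5) / (1830/20385) = -1.1482…
E_income < 0 ⇒ inferior good.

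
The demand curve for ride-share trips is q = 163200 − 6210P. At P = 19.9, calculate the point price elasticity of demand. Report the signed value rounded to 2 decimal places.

dq/dP = −6210. At P = 19.9, q = 163200 − 6210(19.9) = 39621.
Ed = (dq/dP)·(P/q) = −6210 × (19.9/39621) = -3.1190…

-3.12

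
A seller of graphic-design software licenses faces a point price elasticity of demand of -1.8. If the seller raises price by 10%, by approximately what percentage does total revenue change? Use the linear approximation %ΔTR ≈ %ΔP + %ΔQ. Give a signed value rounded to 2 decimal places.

-8.00%

%ΔQ ≈ Ed × %ΔP = (-1.8) × (+10%) = -18.0000%
%ΔTR ≈ %ΔP + %ΔQ = (+10%) + (-18.0000%) = -8.0000%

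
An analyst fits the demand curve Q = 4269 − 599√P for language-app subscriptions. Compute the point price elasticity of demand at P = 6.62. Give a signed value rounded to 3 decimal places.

-0.282

dQ/dP = −599/(2√P) = -116.404. At P = 6.62, Q = 2727.81.
Ed = (dQ/dP)·(P/Q) = (-116.404) × (6.62/2727.81) = -0.28249…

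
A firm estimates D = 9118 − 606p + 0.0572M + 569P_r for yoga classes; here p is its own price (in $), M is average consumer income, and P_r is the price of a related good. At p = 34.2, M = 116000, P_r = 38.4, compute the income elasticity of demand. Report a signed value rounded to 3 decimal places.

At the given values, D = 9118 − 606(34.2) + 0.0572(116000) + 569(38.4) = 16877.6.
∂D/∂M = 0.0572.
E = (0.0572) × (116000/16877.6) = 0.39313…

0.393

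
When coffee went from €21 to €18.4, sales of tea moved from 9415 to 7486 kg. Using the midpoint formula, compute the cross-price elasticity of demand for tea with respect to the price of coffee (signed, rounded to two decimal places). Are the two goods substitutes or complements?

1.73; substitutes

%ΔQ_{tea} = (7486 − 9415)/avg = -1929/8450.5 = -0.228270…
%ΔP_{coffee} = (18.4 − 21)/avg = -2.6/19.7 = -0.131979…
E_cross = (-1929/8450.5) / (-2.6/19.7) = 1.7295…
E_cross > 0 ⇒ the goods are substitutes.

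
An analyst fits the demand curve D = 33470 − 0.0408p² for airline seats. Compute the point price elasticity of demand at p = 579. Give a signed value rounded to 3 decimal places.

-1.382

dD/dp = −2·0.0408·p = -47.2464. At p = 579, D = 19792.1672.
Ed = (dD/dp)·(p/D) = (-47.2464) × (579/19792.1672) = -1.38214…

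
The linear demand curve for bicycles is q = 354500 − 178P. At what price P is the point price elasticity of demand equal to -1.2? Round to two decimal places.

Ed = −178P/(354500 − 178P). Set this equal to -1.2:
178P = 1.2·(354500 − 178P) ⇒ 178P(1 + 1.2) = 1.2·354500
P = 1.2·354500 / (178·2.2) = 1086.3125…

1086.31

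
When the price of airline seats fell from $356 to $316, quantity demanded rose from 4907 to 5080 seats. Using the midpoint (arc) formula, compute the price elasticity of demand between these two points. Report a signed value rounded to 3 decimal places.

%ΔQ = (5080 − 4907) / [(4907 + 5080)/2] = 173/4993.5 = 0.034645…
%ΔP = (316 − 356) / [(356 + 316)/2] = -40/336 = -0.119047…
Arc Ed = %ΔQ / %ΔP = (173/4993.5) / (-40/336) = -0.29101…

-0.291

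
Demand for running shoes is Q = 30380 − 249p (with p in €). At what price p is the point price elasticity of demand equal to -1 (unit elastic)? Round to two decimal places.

Ed = −249p/(30380 − 249p). Set this equal to -1:
249p = 1·(30380 − 249p) ⇒ 249p(1 + 1) = 1·30380
p = 1·30380 / (249·2) = 61.0040…

61.00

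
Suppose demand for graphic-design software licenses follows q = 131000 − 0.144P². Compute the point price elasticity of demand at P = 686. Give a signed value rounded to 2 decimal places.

-2.14

dq/dP = −2·0.144·P = -197.568. At P = 686, q = 63234.176.
Ed = (dq/dP)·(P/q) = (-197.568) × (686/63234.176) = -2.1433…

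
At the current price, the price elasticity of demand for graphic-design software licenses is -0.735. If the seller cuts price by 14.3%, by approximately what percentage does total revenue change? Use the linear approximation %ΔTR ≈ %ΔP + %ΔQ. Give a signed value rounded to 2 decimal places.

%ΔQ ≈ Ed × %ΔP = (-0.735) × (-14.3%) = +10.5105%
%ΔTR ≈ %ΔP + %ΔQ = (-14.3%) + (+10.5105%) = -3.7895%

-3.79%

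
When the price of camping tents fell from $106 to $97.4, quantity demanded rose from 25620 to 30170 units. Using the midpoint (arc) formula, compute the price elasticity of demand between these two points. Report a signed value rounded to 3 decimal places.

-1.929

%ΔQ = (30170 − 25620) / [(25620 + 30170)/2] = 4550/27895 = 0.163111…
%ΔP = (97.4 − 106) / [(106 + 97.4)/2] = -8.6/101.7 = -0.084562…
Arc Ed = %ΔQ / %ΔP = (4550/27895) / (-8.6/101.7) = -1.92889…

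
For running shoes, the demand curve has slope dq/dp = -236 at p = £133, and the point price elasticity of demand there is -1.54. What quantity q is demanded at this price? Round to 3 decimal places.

Ed = (dq/dp)·(p/q) ⇒ q = (dq/dp)·p/Ed = (-236)·133/(-1.54) = 20381.81818…

20381.818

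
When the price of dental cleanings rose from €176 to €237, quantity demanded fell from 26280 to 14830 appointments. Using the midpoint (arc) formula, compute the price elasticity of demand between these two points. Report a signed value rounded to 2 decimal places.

-1.89

%ΔQ = (14830 − 26280) / [(26280 + 14830)/2] = -11450/20555 = -0.557042…
%ΔP = (237 − 176) / [(176 + 237)/2] = 61/206.5 = 0.295399…
Arc Ed = %ΔQ / %ΔP = (-11450/20555) / (61/206.5) = -1.8857…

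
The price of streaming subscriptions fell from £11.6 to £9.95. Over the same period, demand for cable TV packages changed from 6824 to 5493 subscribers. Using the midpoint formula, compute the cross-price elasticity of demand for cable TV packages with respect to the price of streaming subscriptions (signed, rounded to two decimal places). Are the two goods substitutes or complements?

%ΔQ_{cable TV packages} = (5493 − 6824)/avg = -1331/6158.5 = -0.216124…
%ΔP_{streaming subscriptions} = (9.95 − 11.6)/avg = -1.65/10.775 = -0.153132…
E_cross = (-1331/6158.5) / (-1.65/10.775) = 1.4113…
E_cross > 0 ⇒ the goods are substitutes.

1.41; substitutes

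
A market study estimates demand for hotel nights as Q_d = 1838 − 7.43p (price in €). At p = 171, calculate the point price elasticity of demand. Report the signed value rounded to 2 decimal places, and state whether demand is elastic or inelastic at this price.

-2.24; elastic

dQ_d/dp = −7.43. At p = 171, Q_d = 1838 − 7.43(171) = 567.47.
Ed = (dQ_d/dp)·(p/Q_d) = −7.43 × (171/567.47) = -2.2389…
|Ed| = 2.24 > 1, so demand is elastic.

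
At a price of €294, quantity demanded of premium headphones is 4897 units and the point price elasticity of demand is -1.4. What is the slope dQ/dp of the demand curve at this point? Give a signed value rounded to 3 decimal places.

-23.319

Ed = (dQ/dp)·(p/Q) ⇒ dQ/dp = Ed·Q/p = (-1.4)·4897/294 = -23.31904…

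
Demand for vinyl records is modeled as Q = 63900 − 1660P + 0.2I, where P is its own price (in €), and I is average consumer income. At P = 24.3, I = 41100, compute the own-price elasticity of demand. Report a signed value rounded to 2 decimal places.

-1.27

At the given values, Q = 63900 − 1660(24.3) + 0.2(41100) = 31782.
∂Q/∂P = −1660.
E = (-1660) × (24.3/31782) = -1.2692…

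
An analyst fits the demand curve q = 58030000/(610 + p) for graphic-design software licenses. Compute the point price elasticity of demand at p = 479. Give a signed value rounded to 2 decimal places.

-0.44

dq/dp = −58030000/(610 + p)² = -48.9324. At p = 479, q = 53287.4.
Ed = (dq/dp)·(p/q) = (-48.9324) × (479/53287.4) = -0.4398…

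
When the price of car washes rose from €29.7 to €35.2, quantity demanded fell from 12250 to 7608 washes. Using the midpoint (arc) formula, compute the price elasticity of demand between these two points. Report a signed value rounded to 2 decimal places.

%ΔQ = (7608 − 12250) / [(12250 + 7608)/2] = -4642/9929 = -0.467519…
%ΔP = (35.2 − 29.7) / [(29.7 + 35.2)/2] = 5.5/32.45 = 0.169491…
Arc Ed = %ΔQ / %ΔP = (-4642/9929) / (5.5/32.45) = -2.7583…

-2.76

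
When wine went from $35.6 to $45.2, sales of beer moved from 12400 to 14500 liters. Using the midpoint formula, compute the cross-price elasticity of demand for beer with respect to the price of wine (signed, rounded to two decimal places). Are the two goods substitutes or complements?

0.66; substitutes

%ΔQ_{beer} = (14500 − 12400)/avg = 2100/13450 = 0.156133…
%ΔP_{wine} = (45.2 − 35.6)/avg = 9.6/40.4 = 0.237623…
E_cross = (2100/13450) / (9.6/40.4) = 0.6570…
E_cross > 0 ⇒ the goods are substitutes.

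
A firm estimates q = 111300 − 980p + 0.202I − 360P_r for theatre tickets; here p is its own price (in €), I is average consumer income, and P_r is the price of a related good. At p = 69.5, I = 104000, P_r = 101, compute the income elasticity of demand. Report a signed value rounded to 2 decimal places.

At the given values, q = 111300 − 980(69.5) + 0.202(104000) − 360(101) = 27838.
∂q/∂I = 0.202.
E = (0.202) × (104000/27838) = 0.7546…

0.75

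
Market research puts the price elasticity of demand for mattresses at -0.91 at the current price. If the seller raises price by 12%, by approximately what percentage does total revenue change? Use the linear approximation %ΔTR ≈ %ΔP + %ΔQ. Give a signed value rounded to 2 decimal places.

%ΔQ ≈ Ed × %ΔP = (-0.91) × (+12%) = -10.9200%
%ΔTR ≈ %ΔP + %ΔQ = (+12%) + (-10.9200%) = +1.0800%

+1.08%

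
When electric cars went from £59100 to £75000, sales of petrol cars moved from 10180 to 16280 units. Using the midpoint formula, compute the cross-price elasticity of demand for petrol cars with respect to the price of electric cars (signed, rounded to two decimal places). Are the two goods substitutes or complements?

1.94; substitutes

%ΔQ_{petrol cars} = (16280 − 10180)/avg = 6100/13230 = 0.461073…
%ΔP_{electric cars} = (75000 − 59100)/avg = 15900/67050 = 0.237136…
E_cross = (6100/13230) / (15900/67050) = 1.9443…
E_cross > 0 ⇒ the goods are substitutes.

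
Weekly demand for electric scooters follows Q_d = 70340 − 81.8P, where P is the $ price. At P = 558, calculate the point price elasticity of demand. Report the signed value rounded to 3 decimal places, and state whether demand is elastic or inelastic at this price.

-1.848; elastic

dQ_d/dP = −81.8. At P = 558, Q_d = 70340 − 81.8(558) = 24695.6.
Ed = (dQ_d/dP)·(P/Q_d) = −81.8 × (558/24695.6) = -1.84828…
|Ed| = 1.848 > 1, so demand is elastic.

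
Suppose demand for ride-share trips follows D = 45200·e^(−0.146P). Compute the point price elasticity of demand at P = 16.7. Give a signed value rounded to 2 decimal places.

-2.44

dD/dP = −0.146·D = -576.228. At P = 16.7, D = 3946.77.
Ed = (dD/dP)·(P/D) = (-576.228) × (16.7/3946.77) = -2.4382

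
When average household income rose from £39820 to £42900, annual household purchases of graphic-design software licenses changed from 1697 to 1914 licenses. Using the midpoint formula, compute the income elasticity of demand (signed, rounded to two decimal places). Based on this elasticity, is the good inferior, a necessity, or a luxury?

%ΔQ = (1914 − 1697)/[( 1697 + 1914)/2] = 217/1805.5 = 0.120188…
%ΔIncome = (42900 − 39820)/[( 39820 + 42900)/2] = 3080/41360 = 0.074468…
E_income = (217/1805.5) / (3080/41360) = 1.6139…
E_income > 1 ⇒ normal good, luxury.

1.61; luxury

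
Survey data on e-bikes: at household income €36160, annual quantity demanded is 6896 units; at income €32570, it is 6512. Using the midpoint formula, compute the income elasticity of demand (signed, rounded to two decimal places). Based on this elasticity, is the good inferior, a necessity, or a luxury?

0.55; necessity

%ΔQ = (6512 − 6896)/[( 6896 + 6512)/2] = -384/6704 = -0.057279…
%ΔIncome = (32570 − 36160)/[( 36160 + 32570)/2] = -3590/34365 = -0.104466…
E_income = (-384/6704) / (-3590/34365) = 0.5483…
0 < E_income < 1 ⇒ normal good, necessity.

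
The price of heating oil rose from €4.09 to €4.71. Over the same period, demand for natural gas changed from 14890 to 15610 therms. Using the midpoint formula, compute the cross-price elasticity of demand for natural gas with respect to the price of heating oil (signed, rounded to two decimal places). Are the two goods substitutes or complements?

%ΔQ_{natural gas} = (15610 − 14890)/avg = 720/15250 = 0.047213…
%ΔP_{heating oil} = (4.71 − 4.09)/avg = 0.62/4.4 = 0.140909…
E_cross = (720/15250) / (0.62/4.4) = 0.3350…
E_cross > 0 ⇒ the goods are substitutes.

0.34; substitutes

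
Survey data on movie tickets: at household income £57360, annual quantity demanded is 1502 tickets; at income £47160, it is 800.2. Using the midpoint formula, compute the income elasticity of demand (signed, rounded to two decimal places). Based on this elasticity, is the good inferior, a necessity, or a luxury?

3.12; luxury

%ΔQ = (800.2 − 1502)/[( 1502 + 800.2)/2] = -701.8/1151.1 = -0.609677…
%ΔIncome = (47160 − 57360)/[( 57360 + 47160)/2] = -10200/52260 = -0.195177…
E_income = (-701.8/1151.1) / (-10200/52260) = 3.1237…
E_income > 1 ⇒ normal good, luxury.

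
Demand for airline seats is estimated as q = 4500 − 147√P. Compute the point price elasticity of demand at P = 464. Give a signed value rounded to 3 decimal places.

-1.187

dq/dP = −147/(2√P) = -3.41215. At P = 464, q = 1333.52.
Ed = (dq/dP)·(P/q) = (-3.41215) × (464/1333.52) = -1.18725…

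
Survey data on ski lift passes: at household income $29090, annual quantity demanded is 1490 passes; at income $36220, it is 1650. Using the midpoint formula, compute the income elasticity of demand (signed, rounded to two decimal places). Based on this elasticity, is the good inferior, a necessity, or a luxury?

0.47; necessity

%ΔQ = (1650 − 1490)/[( 1490 + 1650)/2] = 160/1570 = 0.101910…
%ΔIncome = (36220 − 29090)/[( 29090 + 36220)/2] = 7130/32655 = 0.218343…
E_income = (160/1570) / (7130/32655) = 0.4667…
0 < E_income < 1 ⇒ normal good, necessity.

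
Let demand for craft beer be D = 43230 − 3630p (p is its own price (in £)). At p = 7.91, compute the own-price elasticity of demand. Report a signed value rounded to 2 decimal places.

At the given values, D = 43230 − 3630(7.91) = 14516.7.
∂D/∂p = −3630.
E = (-3630) × (7.91/14516.7) = -1.9779…

-1.98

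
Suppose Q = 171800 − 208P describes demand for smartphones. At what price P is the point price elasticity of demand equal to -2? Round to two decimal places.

Ed = −208P/(171800 − 208P). Set this equal to -2:
208P = 2·(171800 − 208P) ⇒ 208P(1 + 2) = 2·171800
P = 2·171800 / (208·3) = 550.6410…

550.64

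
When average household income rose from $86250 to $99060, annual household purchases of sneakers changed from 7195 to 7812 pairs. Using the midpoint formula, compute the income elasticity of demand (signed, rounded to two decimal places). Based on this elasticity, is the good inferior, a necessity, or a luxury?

%ΔQ = (7812 − 7195)/[( 7195 + 7812)/2] = 617/7503.5 = 0.082228…
%ΔIncome = (99060 − 86250)/[( 86250 + 99060)/2] = 12810/92655 = 0.138254…
E_income = (617/7503.5) / (12810/92655) = 0.5947…
0 < E_income < 1 ⇒ normal good, necessity.

0.59; necessity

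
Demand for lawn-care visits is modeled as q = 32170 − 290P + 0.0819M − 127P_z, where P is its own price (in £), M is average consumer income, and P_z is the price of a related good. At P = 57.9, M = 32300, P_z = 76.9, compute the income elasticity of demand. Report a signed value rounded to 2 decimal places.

At the given values, q = 32170 − 290(57.9) + 0.0819(32300) − 127(76.9) = 8258.07.
∂q/∂M = 0.0819.
E = (0.0819) × (32300/8258.07) = 0.3203…

0.32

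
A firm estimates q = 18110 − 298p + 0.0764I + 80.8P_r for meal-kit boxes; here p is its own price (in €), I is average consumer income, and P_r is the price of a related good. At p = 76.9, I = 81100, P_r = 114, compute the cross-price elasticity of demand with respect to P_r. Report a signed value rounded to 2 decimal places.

0.87

At the given values, q = 18110 − 298(76.9) + 0.0764(81100) + 80.8(114) = 10601.04.
∂q/∂P_r = 80.8.
E = (80.8) × (114/10601.04) = 0.8688…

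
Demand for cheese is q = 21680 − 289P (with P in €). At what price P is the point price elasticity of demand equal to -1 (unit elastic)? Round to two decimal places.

Ed = −289P/(21680 − 289P). Set this equal to -1:
289P = 1·(21680 − 289P) ⇒ 289P(1 + 1) = 1·21680
P = 1·21680 / (289·2) = 37.5086…

37.51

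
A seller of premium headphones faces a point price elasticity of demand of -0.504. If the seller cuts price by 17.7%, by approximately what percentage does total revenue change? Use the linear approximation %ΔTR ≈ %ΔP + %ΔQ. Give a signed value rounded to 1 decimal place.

%ΔQ ≈ Ed × %ΔP = (-0.504) × (-17.7%) = +8.9208%
%ΔTR ≈ %ΔP + %ΔQ = (-17.7%) + (+8.9208%) = -8.7792%

-8.8%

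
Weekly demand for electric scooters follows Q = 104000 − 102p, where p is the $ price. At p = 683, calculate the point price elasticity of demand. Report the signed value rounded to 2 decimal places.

-2.03

dQ/dp = −102. At p = 683, Q = 104000 − 102(683) = 34334.
Ed = (dQ/dp)·(p/Q) = −102 × (683/34334) = -2.0290…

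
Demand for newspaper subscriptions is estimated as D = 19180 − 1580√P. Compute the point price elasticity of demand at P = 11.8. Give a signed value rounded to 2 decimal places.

-0.20

dD/dP = −1580/(2√P) = -229.978. At P = 11.8, D = 13752.5.
Ed = (dD/dP)·(P/D) = (-229.978) × (11.8/13752.5) = -0.1973…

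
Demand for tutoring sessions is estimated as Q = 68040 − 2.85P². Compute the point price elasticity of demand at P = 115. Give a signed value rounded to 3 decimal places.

dQ/dP = −2·2.85·P = -655.5. At P = 115, Q = 30348.75.
Ed = (dQ/dP)·(P/Q) = (-655.5) × (115/30348.75) = -2.48387…

-2.484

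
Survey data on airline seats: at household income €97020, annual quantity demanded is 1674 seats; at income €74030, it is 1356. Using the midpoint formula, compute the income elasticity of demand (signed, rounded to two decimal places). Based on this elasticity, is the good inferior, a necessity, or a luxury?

%ΔQ = (1356 − 1674)/[( 1674 + 1356)/2] = -318/1515 = -0.209900…
%ΔIncome = (74030 − 97020)/[( 97020 + 74030)/2] = -22990/85525 = -0.268810…
E_income = (-318/1515) / (-22990/85525) = 0.7808…
0 < E_income < 1 ⇒ normal good, necessity.

0.78; necessity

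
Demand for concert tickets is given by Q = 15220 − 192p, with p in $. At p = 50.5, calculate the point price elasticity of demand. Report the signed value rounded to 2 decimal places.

dQ/dp = −192. At p = 50.5, Q = 15220 − 192(50.5) = 5524.
Ed = (dQ/dp)·(p/Q) = −192 × (50.5/5524) = -1.7552…

-1.76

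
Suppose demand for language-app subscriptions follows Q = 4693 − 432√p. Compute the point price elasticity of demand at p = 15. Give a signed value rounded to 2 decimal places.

dQ/dp = −432/(2√p) = -55.771. At p = 15, Q = 3019.87.
Ed = (dQ/dp)·(p/Q) = (-55.771) × (15/3019.87) = -0.2770…

-0.28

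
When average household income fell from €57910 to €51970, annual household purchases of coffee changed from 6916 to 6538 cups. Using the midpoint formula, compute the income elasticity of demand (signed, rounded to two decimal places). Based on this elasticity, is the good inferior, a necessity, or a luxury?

0.52; necessity

%ΔQ = (6538 − 6916)/[( 6916 + 6538)/2] = -378/6727 = -0.056191…
%ΔIncome = (51970 − 57910)/[( 57910 + 51970)/2] = -5940/54940 = -0.108117…
E_income = (-378/6727) / (-5940/54940) = 0.5197…
0 < E_income < 1 ⇒ normal good, necessity.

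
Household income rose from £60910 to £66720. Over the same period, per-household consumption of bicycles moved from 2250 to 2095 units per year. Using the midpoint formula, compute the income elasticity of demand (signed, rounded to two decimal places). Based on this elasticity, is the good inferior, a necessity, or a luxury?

%ΔQ = (2095 − 2250)/[( 2250 + 2095)/2] = -155/2172.5 = -0.071346…
%ΔIncome = (66720 − 60910)/[( 60910 + 66720)/2] = 5810/63815 = 0.091044…
E_income = (-155/2172.5) / (5810/63815) = -0.7836…
E_income < 0 ⇒ inferior good.

-0.78; inferior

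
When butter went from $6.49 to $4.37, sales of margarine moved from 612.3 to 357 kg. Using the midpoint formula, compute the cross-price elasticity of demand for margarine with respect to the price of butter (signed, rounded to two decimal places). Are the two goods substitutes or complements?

1.35; substitutes

%ΔQ_{margarine} = (357 − 612.3)/avg = -255.3/484.65 = -0.526771…
%ΔP_{butter} = (4.37 − 6.49)/avg = -2.12/5.43 = -0.390423…
E_cross = (-255.3/484.65) / (-2.12/5.43) = 1.3492…
E_cross > 0 ⇒ the goods are substitutes.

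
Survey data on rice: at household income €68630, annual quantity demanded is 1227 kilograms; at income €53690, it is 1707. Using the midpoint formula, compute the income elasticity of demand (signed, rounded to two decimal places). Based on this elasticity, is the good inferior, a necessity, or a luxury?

-1.34; inferior

%ΔQ = (1707 − 1227)/[( 1227 + 1707)/2] = 480/1467 = 0.327198…
%ΔIncome = (53690 − 68630)/[( 68630 + 53690)/2] = -14940/61160 = -0.244277…
E_income = (480/1467) / (-14940/61160) = -1.3394…
E_income < 0 ⇒ inferior good.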